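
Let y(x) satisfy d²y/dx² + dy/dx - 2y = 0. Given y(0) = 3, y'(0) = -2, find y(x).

Characteristic equation r² + r - 2 = 0 factors as (r - 1)(r + 2) = 0, so r = 1, -2.
Hence y_h = C1*exp(x) + C2*exp(-2*x).
Apply the initial conditions: y(0) = C1 + C2 = 3 and y'(0) = C1 - 2*C2 = -2. Solving gives C1 = 4/3, C2 = 5/3.

y = 4*exp(x)/3 + 5*exp(-2*x)/3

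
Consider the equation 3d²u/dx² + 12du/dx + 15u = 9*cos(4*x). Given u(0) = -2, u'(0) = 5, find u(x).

Divide through by 3: u'' + 4u' + 5u = 3*cos(4*x).
Characteristic equation r² + 4r + 5 = 0 has discriminant (4)² - 4·(5) = -4 < 0, so r = -2 ± i.
Hence u_h = C1*cos(x)*exp(-2*x) + C2*exp(-2*x)*sin(x).
Try u_p = A*cos(4*x) + B*sin(4*x). Substituting and equating the coefficients of cos(4x) and sin(4x) gives A = -33/377, B = 48/377, so u_p = -33*cos(4*x)/377 + 48*sin(4*x)/377.
General solution: u = -33*cos(4*x)/377 + 48*sin(4*x)/377 + C1*cos(x)*exp(-2*x) + C2*exp(-2*x)*sin(x).
Apply the initial conditions: u(0) = -33/377 + C1 = -2 and u'(0) = 192/377 + C2 - 2*C1 = 5. Solving gives C1 = -721/377, C2 = 251/377.

u = -33*cos(4*x)/377 + 48*sin(4*x)/377 - 721*cos(x)*exp(-2*x)/377 + 251*exp(-2*x)*sin(x)/377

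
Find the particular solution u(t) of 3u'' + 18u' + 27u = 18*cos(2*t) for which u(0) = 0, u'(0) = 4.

Divide through by 3: u'' + 6u' + 9u = 6*cos(2*t).
Characteristic equation r² + 6r + 9 = 0 has discriminant (6)² - 4·(9) = 0, so r = -3 is a repeated root.
Hence u_h = (C1 + C2*t)*exp(-3*t).
Try u_p = A*cos(2*t) + B*sin(2*t). Substituting and equating the coefficients of cos(2t) and sin(2t) gives A = 30/169, B = 72/169, so u_p = 30*cos(2*t)/169 + 72*sin(2*t)/169.
General solution: u = 30*cos(2*t)/169 + 72*sin(2*t)/169 + C1*exp(-3*t) + C2*t*exp(-3*t).
Apply the initial conditions: u(0) = 30/169 + C1 = 0 and u'(0) = 144/169 + C2 - 3*C1 = 4. Solving gives C1 = -30/169, C2 = 34/13.

u = -30*exp(-3*t)/169 + 30*cos(2*t)/169 + 72*sin(2*t)/169 + 34*t*exp(-3*t)/13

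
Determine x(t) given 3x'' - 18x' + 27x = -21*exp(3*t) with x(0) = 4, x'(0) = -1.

Divide through by 3: x'' - 6x' + 9x = -7*exp(3*t).
Characteristic equation r² - 6r + 9 = 0 has discriminant (-6)² - 4·(9) = 0, so r = 3 is a repeated root.
Hence x_h = (C1 + C2*t)*exp(3*t).
Since exp(3*t) solves the homogeneous equation (r = 3 is a root of multiplicity 2), multiply the trial by t^2. Try x_p = A*t^2*exp(3*t). Substituting into the equation and dividing by exp(3*t) gives A = -7/2, so x_p = -7*t^2*exp(3*t)/2.
General solution: x = C1*exp(3*t) - 7*t^2*exp(3*t)/2 + C2*t*exp(3*t).
Apply the initial conditions: x(0) = C1 = 4 and x'(0) = C2 + 3*C1 = -1. Solving gives C1 = 4, C2 = -13.

x = 4*exp(3*t) - 13*t*exp(3*t) - 7*t**2*exp(3*t)/2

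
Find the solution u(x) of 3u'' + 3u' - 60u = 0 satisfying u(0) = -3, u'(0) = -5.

Divide through by 3: u'' + u' - 20u = 0.
Characteristic equation r² + r - 20 = 0 factors as (r - 4)(r + 5) = 0, so r = 4, -5.
Hence u_h = C1*exp(4*x) + C2*exp(-5*x).
Apply the initial conditions: u(0) = C1 + C2 = -3 and u'(0) = -5*C2 + 4*C1 = -5. Solving gives C1 = -20/9, C2 = -7/9.

u = -20*exp(4*x)/9 - 7*exp(-5*x)/9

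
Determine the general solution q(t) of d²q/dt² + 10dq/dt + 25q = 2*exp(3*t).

q = exp(3*t)/32 + C1*exp(-5*t) + C2*t*exp(-5*t)

Characteristic equation r² + 10r + 25 = 0 has discriminant (10)² - 4·(25) = 0, so r = -5 is a repeated root.
Hence q_h = (C1 + C2*t)*exp(-5*t).
Try q_p = A*exp(3*t). Substituting into the equation and dividing by exp(3*t) gives A = 1/32, so q_p = exp(3*t)/32.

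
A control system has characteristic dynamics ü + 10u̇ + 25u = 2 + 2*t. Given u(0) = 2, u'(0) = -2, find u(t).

Characteristic equation r² + 10r + 25 = 0 has discriminant (10)² - 4·(25) = 0, so r = -5 is a repeated root.
Hence u_h = (C1 + C2*t)*exp(-5*t).
For the particular solution try u_p = A0 + A1*t. Substituting and matching coefficients of each power of t gives A0 = 6/125, A1 = 2/25, so u_p = 6/125 + 2*t/25.
General solution: u = 6/125 + 2*t/25 + C1*exp(-5*t) + C2*t*exp(-5*t).
Apply the initial conditions: u(0) = 6/125 + C1 = 2 and u'(0) = 2/25 + C2 - 5*C1 = -2. Solving gives C1 = 244/125, C2 = 192/25.

u = 6/125 + 2*t/25 + 244*exp(-5*t)/125 + 192*t*exp(-5*t)/25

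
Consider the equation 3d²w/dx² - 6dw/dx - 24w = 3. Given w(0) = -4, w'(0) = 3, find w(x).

w = -1/8 - 37*exp(-2*x)/12 - 19*exp(4*x)/24

Divide through by 3: w'' - 2w' - 8w = 1.
Characteristic equation r² - 2r - 8 = 0 factors as (r - 4)(r + 2) = 0, so r = 4, -2.
Hence w_h = C1*exp(4*x) + C2*exp(-2*x).
For the particular solution try w_p = A0. Substituting and matching coefficients of each power of x gives A0 = -1/8, so w_p = -1/8.
General solution: w = -1/8 + C1*exp(4*x) + C2*exp(-2*x).
Apply the initial conditions: w(0) = -1/8 + C1 + C2 = -4 and w'(0) = -2*C2 + 4*C1 = 3. Solving gives C1 = -19/24, C2 = -37/12.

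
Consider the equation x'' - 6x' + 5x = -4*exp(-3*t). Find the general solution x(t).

x = -exp(-3*t)/8 + C1*exp(t) + C2*exp(5*t)

Characteristic equation r² - 6r + 5 = 0 factors as (r - 1)(r - 5) = 0, so r = 1, 5.
Hence x_h = C1*exp(t) + C2*exp(5*t).
Try x_p = A*exp(-3*t). Substituting into the equation and dividing by exp(-3*t) gives A = -1/8, so x_p = -exp(-3*t)/8.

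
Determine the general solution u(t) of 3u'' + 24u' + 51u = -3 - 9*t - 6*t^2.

u = -69/4913 - 19*t/289 - 2*t**2/17 + C1*cos(t)*exp(-4*t) + C2*exp(-4*t)*sin(t)

Divide through by 3: u'' + 8u' + 17u = -1 - 3*t - 2*t^2.
Characteristic equation r² + 8r + 17 = 0 has discriminant (8)² - 4·(17) = -4 < 0, so r = -4 ± i.
Hence u_h = C1*cos(t)*exp(-4*t) + C2*exp(-4*t)*sin(t).
For the particular solution try u_p = A0 + A1*t + A2*t^2. Substituting and matching coefficients of each power of t gives A0 = -69/4913, A1 = -19/289, A2 = -2/17, so u_p = -69/4913 - 19*t/289 - 2*t^2/17.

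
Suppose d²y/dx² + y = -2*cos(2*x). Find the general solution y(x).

Characteristic equation r² + 1 = 0 has discriminant (0)² - 4·(1) = -4 < 0, so r = ± i.
Hence y_h = C1*cos(x) + C2*sin(x).
Try y_p = A*cos(2*x) + B*sin(2*x). Substituting and equating the coefficients of cos(2x) and sin(2x) gives A = 2/3, B = 0, so y_p = 2*cos(2*x)/3.

y = 2*cos(2*x)/3 + C1*cos(x) + C2*sin(x)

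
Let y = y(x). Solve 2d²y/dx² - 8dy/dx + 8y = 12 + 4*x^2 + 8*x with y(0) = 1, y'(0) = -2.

y = 13/4 + x**2/2 + 2*x - 9*exp(2*x)/4 + x*exp(2*x)/2

Divide through by 2: y'' - 4y' + 4y = 6 + 2*x^2 + 4*x.
Characteristic equation r² - 4r + 4 = 0 has discriminant (-4)² - 4·(4) = 0, so r = 2 is a repeated root.
Hence y_h = (C1 + C2*x)*exp(2*x).
For the particular solution try y_p = A0 + A1*x + A2*x^2. Substituting and matching coefficients of each power of x gives A0 = 13/4, A1 = 2, A2 = 1/2, so y_p = 13/4 + x^2/2 + 2*x.
General solution: y = 13/4 + x^2/2 + 2*x + C1*exp(2*x) + C2*x*exp(2*x).
Apply the initial conditions: y(0) = 13/4 + C1 = 1 and y'(0) = 2 + C2 + 2*C1 = -2. Solving gives C1 = -9/4, C2 = 1/2.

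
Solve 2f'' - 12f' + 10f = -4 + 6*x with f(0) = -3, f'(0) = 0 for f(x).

Divide through by 2: f'' - 6f' + 5f = -2 + 3*x.
Characteristic equation r² - 6r + 5 = 0 factors as (r - 5)(r - 1) = 0, so r = 5, 1.
Hence f_h = C1*exp(5*x) + C2*exp(x).
For the particular solution try f_p = A0 + A1*x. Substituting and matching coefficients of each power of x gives A0 = 8/25, A1 = 3/5, so f_p = 8/25 + 3*x/5.
General solution: f = 8/25 + 3*x/5 + C1*exp(5*x) + C2*exp(x).
Apply the initial conditions: f(0) = 8/25 + C1 + C2 = -3 and f'(0) = 3/5 + C2 + 5*C1 = 0. Solving gives C1 = 17/25, C2 = -4.

f = 8/25 - 4*exp(x) + 3*x/5 + 17*exp(5*x)/25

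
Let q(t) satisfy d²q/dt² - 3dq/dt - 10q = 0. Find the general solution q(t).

q = C1*exp(5*t) + C2*exp(-2*t)

Characteristic equation r² - 3r - 10 = 0 factors as (r - 5)(r + 2) = 0, so r = 5, -2.
Hence q_h = C1*exp(5*t) + C2*exp(-2*t).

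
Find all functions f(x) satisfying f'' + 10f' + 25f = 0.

Characteristic equation r² + 10r + 25 = 0 has discriminant (10)² - 4·(25) = 0, so r = -5 is a repeated root.
Hence f_h = (C1 + C2*x)*exp(-5*x).

f = C1*exp(-5*x) + C2*x*exp(-5*x)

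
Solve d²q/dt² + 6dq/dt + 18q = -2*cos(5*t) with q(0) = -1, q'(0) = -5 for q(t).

Characteristic equation r² + 6r + 18 = 0 has discriminant (6)² - 4·(18) = -36 < 0, so r = -3 ± 3i.
Hence q_h = C1*cos(3*t)*exp(-3*t) + C2*exp(-3*t)*sin(3*t).
Try q_p = A*cos(5*t) + B*sin(5*t). Substituting and equating the coefficients of cos(5t) and sin(5t) gives A = 14/949, B = -60/949, so q_p = -60*sin(5*t)/949 + 14*cos(5*t)/949.
General solution: q = -60*sin(5*t)/949 + 14*cos(5*t)/949 + C1*cos(3*t)*exp(-3*t) + C2*exp(-3*t)*sin(3*t).
Apply the initial conditions: q(0) = 14/949 + C1 = -1 and q'(0) = -300/949 - 3*C1 + 3*C2 = -5. Solving gives C1 = -963/949, C2 = -7334/2847.

q = -60*sin(5*t)/949 + 14*cos(5*t)/949 - 7334*exp(-3*t)*sin(3*t)/2847 - 963*cos(3*t)*exp(-3*t)/949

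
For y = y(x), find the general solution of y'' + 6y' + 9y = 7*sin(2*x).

Characteristic equation r² + 6r + 9 = 0 has discriminant (6)² - 4·(9) = 0, so r = -3 is a repeated root.
Hence y_h = (C1 + C2*x)*exp(-3*x).
Try y_p = A*cos(2*x) + B*sin(2*x). Substituting and equating the coefficients of cos(2x) and sin(2x) gives A = -84/169, B = 35/169, so y_p = -84*cos(2*x)/169 + 35*sin(2*x)/169.

y = -84*cos(2*x)/169 + 35*sin(2*x)/169 + C1*exp(-3*x) + C2*x*exp(-3*x)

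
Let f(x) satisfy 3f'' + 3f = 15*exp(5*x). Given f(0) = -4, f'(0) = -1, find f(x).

f = -109*cos(x)/26 - 51*sin(x)/26 + 5*exp(5*x)/26

Divide through by 3: f'' + f = 5*exp(5*x).
Characteristic equation r² + 1 = 0 has discriminant (0)² - 4·(1) = -4 < 0, so r = ± i.
Hence f_h = C1*cos(x) + C2*sin(x).
Try f_p = A*exp(5*x). Substituting into the equation and dividing by exp(5*x) gives A = 5/26, so f_p = 5*exp(5*x)/26.
General solution: f = 5*exp(5*x)/26 + C1*cos(x) + C2*sin(x).
Apply the initial conditions: f(0) = 5/26 + C1 = -4 and f'(0) = 25/26 + C2 = -1. Solving gives C1 = -109/26, C2 = -51/26.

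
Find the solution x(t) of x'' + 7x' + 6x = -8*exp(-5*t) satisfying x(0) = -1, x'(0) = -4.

Characteristic equation r² + 7r + 6 = 0 factors as (r + 6)(r + 1) = 0, so r = -6, -1.
Hence x_h = C1*exp(-6*t) + C2*exp(-t).
Try x_p = A*exp(-5*t). Substituting into the equation and dividing by exp(-5*t) gives A = 2, so x_p = 2*exp(-5*t).
General solution: x = 2*exp(-5*t) + C1*exp(-6*t) + C2*exp(-t).
Apply the initial conditions: x(0) = 2 + C1 + C2 = -1 and x'(0) = -10 - C2 - 6*C1 = -4. Solving gives C1 = -3/5, C2 = -12/5.

x = 2*exp(-5*t) - 12*exp(-t)/5 - 3*exp(-6*t)/5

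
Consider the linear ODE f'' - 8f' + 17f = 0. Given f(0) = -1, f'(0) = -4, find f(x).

Characteristic equation r² - 8r + 17 = 0 has discriminant (-8)² - 4·(17) = -4 < 0, so r = 4 ± i.
Hence f_h = C1*cos(x)*exp(4*x) + C2*exp(4*x)*sin(x).
Apply the initial conditions: f(0) = C1 = -1 and f'(0) = C2 + 4*C1 = -4. Solving gives C1 = -1, C2 = 0.

f = -cos(x)*exp(4*x)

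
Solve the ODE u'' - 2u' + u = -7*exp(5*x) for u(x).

u = -7*exp(5*x)/16 + C1*exp(x) + C2*x*exp(x)

Characteristic equation r² - 2r + 1 = 0 has discriminant (-2)² - 4·(1) = 0, so r = 1 is a repeated root.
Hence u_h = (C1 + C2*x)*exp(x).
Try u_p = A*exp(5*x). Substituting into the equation and dividing by exp(5*x) gives A = -7/16, so u_p = -7*exp(5*x)/16.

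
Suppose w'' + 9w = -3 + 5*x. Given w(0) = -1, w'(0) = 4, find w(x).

w = -1/3 - 2*cos(3*x)/3 + 5*x/9 + 31*sin(3*x)/27

Characteristic equation r² + 9 = 0 has discriminant (0)² - 4·(9) = -36 < 0, so r = ± 3i.
Hence w_h = C1*cos(3*x) + C2*sin(3*x).
For the particular solution try w_p = A0 + A1*x. Substituting and matching coefficients of each power of x gives A0 = -1/3, A1 = 5/9, so w_p = -1/3 + 5*x/9.
General solution: w = -1/3 + 5*x/9 + C1*cos(3*x) + C2*sin(3*x).
Apply the initial conditions: w(0) = -1/3 + C1 = -1 and w'(0) = 5/9 + 3*C2 = 4. Solving gives C1 = -2/3, C2 = 31/27.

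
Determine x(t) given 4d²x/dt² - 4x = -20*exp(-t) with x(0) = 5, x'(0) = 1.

x = 7*exp(t)/4 + 13*exp(-t)/4 + 5*t*exp(-t)/2

Divide through by 4: x'' - x = -5*exp(-t).
Characteristic equation r² - 1 = 0 factors as (r + 1)(r - 1) = 0, so r = -1, 1.
Hence x_h = C1*exp(-t) + C2*exp(t).
Since exp(-t) solves the homogeneous equation (r = -1 is a root of multiplicity 1), multiply the trial by t. Try x_p = A*t*exp(-t). Substituting into the equation and dividing by exp(-t) gives A = 5/2, so x_p = 5*t*exp(-t)/2.
General solution: x = C1*exp(-t) + C2*exp(t) + 5*t*exp(-t)/2.
Apply the initial conditions: x(0) = C1 + C2 = 5 and x'(0) = 5/2 + C2 - C1 = 1. Solving gives C1 = 13/4, C2 = 7/4.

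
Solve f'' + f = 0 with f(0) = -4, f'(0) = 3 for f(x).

f = -4*cos(x) + 3*sin(x)

Characteristic equation r² + 1 = 0 has discriminant (0)² - 4·(1) = -4 < 0, so r = ± i.
Hence f_h = C1*cos(x) + C2*sin(x).
Apply the initial conditions: f(0) = C1 = -4 and f'(0) = C2 = 3. Solving gives C1 = -4, C2 = 3.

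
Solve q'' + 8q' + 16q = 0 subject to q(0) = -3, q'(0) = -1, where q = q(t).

q = -3*exp(-4*t) - 13*t*exp(-4*t)

Characteristic equation r² + 8r + 16 = 0 has discriminant (8)² - 4·(16) = 0, so r = -4 is a repeated root.
Hence q_h = (C1 + C2*t)*exp(-4*t).
Apply the initial conditions: q(0) = C1 = -3 and q'(0) = C2 - 4*C1 = -1. Solving gives C1 = -3, C2 = -13.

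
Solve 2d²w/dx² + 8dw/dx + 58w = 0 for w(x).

Divide through by 2: w'' + 4w' + 29w = 0.
Characteristic equation r² + 4r + 29 = 0 has discriminant (4)² - 4·(29) = -100 < 0, so r = -2 ± 5i.
Hence w_h = C1*cos(5*x)*exp(-2*x) + C2*exp(-2*x)*sin(5*x).

w = C1*cos(5*x)*exp(-2*x) + C2*exp(-2*x)*sin(5*x)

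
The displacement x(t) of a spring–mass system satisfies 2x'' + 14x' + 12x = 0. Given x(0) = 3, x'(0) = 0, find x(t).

x = -3*exp(-6*t)/5 + 18*exp(-t)/5

Divide through by 2: x'' + 7x' + 6x = 0.
Characteristic equation r² + 7r + 6 = 0 factors as (r + 6)(r + 1) = 0, so r = -6, -1.
Hence x_h = C1*exp(-6*t) + C2*exp(-t).
Apply the initial conditions: x(0) = C1 + C2 = 3 and x'(0) = -C2 - 6*C1 = 0. Solving gives C1 = -3/5, C2 = 18/5.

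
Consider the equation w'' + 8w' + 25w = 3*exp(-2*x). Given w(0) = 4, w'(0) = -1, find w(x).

Characteristic equation r² + 8r + 25 = 0 has discriminant (8)² - 4·(25) = -36 < 0, so r = -4 ± 3i.
Hence w_h = C1*cos(3*x)*exp(-4*x) + C2*exp(-4*x)*sin(3*x).
Try w_p = A*exp(-2*x). Substituting into the equation and dividing by exp(-2*x) gives A = 3/13, so w_p = 3*exp(-2*x)/13.
General solution: w = 3*exp(-2*x)/13 + C1*cos(3*x)*exp(-4*x) + C2*exp(-4*x)*sin(3*x).
Apply the initial conditions: w(0) = 3/13 + C1 = 4 and w'(0) = -6/13 - 4*C1 + 3*C2 = -1. Solving gives C1 = 49/13, C2 = 63/13.

w = 3*exp(-2*x)/13 + 49*cos(3*x)*exp(-4*x)/13 + 63*exp(-4*x)*sin(3*x)/13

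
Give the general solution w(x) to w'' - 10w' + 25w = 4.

w = 4/25 + C1*exp(5*x) + C2*x*exp(5*x)

Characteristic equation r² - 10r + 25 = 0 has discriminant (-10)² - 4·(25) = 0, so r = 5 is a repeated root.
Hence w_h = (C1 + C2*x)*exp(5*x).
For the particular solution try w_p = A0. Substituting and matching coefficients of each power of x gives A0 = 4/25, so w_p = 4/25.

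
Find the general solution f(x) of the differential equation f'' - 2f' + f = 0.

f = C1*exp(x) + C2*x*exp(x)

Characteristic equation r² - 2r + 1 = 0 has discriminant (-2)² - 4·(1) = 0, so r = 1 is a repeated root.
Hence f_h = (C1 + C2*x)*exp(x).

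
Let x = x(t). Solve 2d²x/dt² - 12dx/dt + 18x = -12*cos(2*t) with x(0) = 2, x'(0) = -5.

Divide through by 2: x'' - 6x' + 9x = -6*cos(2*t).
Characteristic equation r² - 6r + 9 = 0 has discriminant (-6)² - 4·(9) = 0, so r = 3 is a repeated root.
Hence x_h = (C1 + C2*t)*exp(3*t).
Try x_p = A*cos(2*t) + B*sin(2*t). Substituting and equating the coefficients of cos(2t) and sin(2t) gives A = -30/169, B = 72/169, so x_p = -30*cos(2*t)/169 + 72*sin(2*t)/169.
General solution: x = -30*cos(2*t)/169 + 72*sin(2*t)/169 + C1*exp(3*t) + C2*t*exp(3*t).
Apply the initial conditions: x(0) = -30/169 + C1 = 2 and x'(0) = 144/169 + C2 + 3*C1 = -5. Solving gives C1 = 368/169, C2 = -161/13.

x = -30*cos(2*t)/169 + 72*sin(2*t)/169 + 368*exp(3*t)/169 - 161*t*exp(3*t)/13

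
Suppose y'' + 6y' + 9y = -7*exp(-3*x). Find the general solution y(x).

Characteristic equation r² + 6r + 9 = 0 has discriminant (6)² - 4·(9) = 0, so r = -3 is a repeated root.
Hence y_h = (C1 + C2*x)*exp(-3*x).
Since exp(-3*x) solves the homogeneous equation (r = -3 is a root of multiplicity 2), multiply the trial by x^2. Try y_p = A*x^2*exp(-3*x). Substituting into the equation and dividing by exp(-3*x) gives A = -7/2, so y_p = -7*x^2*exp(-3*x)/2.

y = C1*exp(-3*x) - 7*x**2*exp(-3*x)/2 + C2*x*exp(-3*x)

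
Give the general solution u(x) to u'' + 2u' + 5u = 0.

u = C1*cos(2*x)*exp(-x) + C2*exp(-x)*sin(2*x)

Characteristic equation r² + 2r + 5 = 0 has discriminant (2)² - 4·(5) = -16 < 0, so r = -1 ± 2i.
Hence u_h = C1*cos(2*x)*exp(-x) + C2*exp(-x)*sin(2*x).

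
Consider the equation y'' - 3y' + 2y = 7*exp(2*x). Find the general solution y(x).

y = C1*exp(x) + C2*exp(2*x) + 7*x*exp(2*x)

Characteristic equation r² - 3r + 2 = 0 factors as (r - 1)(r - 2) = 0, so r = 1, 2.
Hence y_h = C1*exp(x) + C2*exp(2*x).
Since exp(2*x) solves the homogeneous equation (r = 2 is a root of multiplicity 1), multiply the trial by x. Try y_p = A*x*exp(2*x). Substituting into the equation and dividing by exp(2*x) gives A = 7, so y_p = 7*x*exp(2*x).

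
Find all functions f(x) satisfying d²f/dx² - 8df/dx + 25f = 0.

Characteristic equation r² - 8r + 25 = 0 has discriminant (-8)² - 4·(25) = -36 < 0, so r = 4 ± 3i.
Hence f_h = C1*cos(3*x)*exp(4*x) + C2*exp(4*x)*sin(3*x).

f = C1*cos(3*x)*exp(4*x) + C2*exp(4*x)*sin(3*x)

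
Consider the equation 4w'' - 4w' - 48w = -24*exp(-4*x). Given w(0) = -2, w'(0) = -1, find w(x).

w = -31*exp(4*x)/28 - 3*exp(-4*x)/4 - exp(-3*x)/7

Divide through by 4: w'' - w' - 12w = -6*exp(-4*x).
Characteristic equation r² - r - 12 = 0 factors as (r + 3)(r - 4) = 0, so r = -3, 4.
Hence w_h = C1*exp(-3*x) + C2*exp(4*x).
Try w_p = A*exp(-4*x). Substituting into the equation and dividing by exp(-4*x) gives A = -3/4, so w_p = -3*exp(-4*x)/4.
General solution: w = -3*exp(-4*x)/4 + C1*exp(-3*x) + C2*exp(4*x).
Apply the initial conditions: w(0) = -3/4 + C1 + C2 = -2 and w'(0) = 3 - 3*C1 + 4*C2 = -1. Solving gives C1 = -1/7, C2 = -31/28.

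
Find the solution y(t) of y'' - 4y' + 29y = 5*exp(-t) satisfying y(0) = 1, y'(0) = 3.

y = 5*exp(-t)/34 + 29*cos(5*t)*exp(2*t)/34 + 49*exp(2*t)*sin(5*t)/170

Characteristic equation r² - 4r + 29 = 0 has discriminant (-4)² - 4·(29) = -100 < 0, so r = 2 ± 5i.
Hence y_h = C1*cos(5*t)*exp(2*t) + C2*exp(2*t)*sin(5*t).
Try y_p = A*exp(-t). Substituting into the equation and dividing by exp(-t) gives A = 5/34, so y_p = 5*exp(-t)/34.
General solution: y = 5*exp(-t)/34 + C1*cos(5*t)*exp(2*t) + C2*exp(2*t)*sin(5*t).
Apply the initial conditions: y(0) = 5/34 + C1 = 1 and y'(0) = -5/34 + 2*C1 + 5*C2 = 3. Solving gives C1 = 29/34, C2 = 49/170.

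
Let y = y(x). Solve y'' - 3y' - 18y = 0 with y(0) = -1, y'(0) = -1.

y = -5*exp(-3*x)/9 - 4*exp(6*x)/9

Characteristic equation r² - 3r - 18 = 0 factors as (r - 6)(r + 3) = 0, so r = 6, -3.
Hence y_h = C1*exp(6*x) + C2*exp(-3*x).
Apply the initial conditions: y(0) = C1 + C2 = -1 and y'(0) = -3*C2 + 6*C1 = -1. Solving gives C1 = -4/9, C2 = -5/9.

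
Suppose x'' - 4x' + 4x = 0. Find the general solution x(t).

x = C1*exp(2*t) + C2*t*exp(2*t)

Characteristic equation r² - 4r + 4 = 0 has discriminant (-4)² - 4·(4) = 0, so r = 2 is a repeated root.
Hence x_h = (C1 + C2*t)*exp(2*t).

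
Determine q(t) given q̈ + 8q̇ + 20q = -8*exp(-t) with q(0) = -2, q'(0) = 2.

Characteristic equation r² + 8r + 20 = 0 has discriminant (8)² - 4·(20) = -16 < 0, so r = -4 ± 2i.
Hence q_h = C1*cos(2*t)*exp(-4*t) + C2*exp(-4*t)*sin(2*t).
Try q_p = A*exp(-t). Substituting into the equation and dividing by exp(-t) gives A = -8/13, so q_p = -8*exp(-t)/13.
General solution: q = -8*exp(-t)/13 + C1*cos(2*t)*exp(-4*t) + C2*exp(-4*t)*sin(2*t).
Apply the initial conditions: q(0) = -8/13 + C1 = -2 and q'(0) = 8/13 - 4*C1 + 2*C2 = 2. Solving gives C1 = -18/13, C2 = -27/13.

q = -8*exp(-t)/13 - 27*exp(-4*t)*sin(2*t)/13 - 18*cos(2*t)*exp(-4*t)/13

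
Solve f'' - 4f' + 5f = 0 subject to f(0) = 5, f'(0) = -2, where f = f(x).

f = -12*exp(2*x)*sin(x) + 5*cos(x)*exp(2*x)

Characteristic equation r² - 4r + 5 = 0 has discriminant (-4)² - 4·(5) = -4 < 0, so r = 2 ± i.
Hence f_h = C1*cos(x)*exp(2*x) + C2*exp(2*x)*sin(x).
Apply the initial conditions: f(0) = C1 = 5 and f'(0) = C2 + 2*C1 = -2. Solving gives C1 = 5, C2 = -12.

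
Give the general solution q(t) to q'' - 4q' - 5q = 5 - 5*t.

Characteristic equation r² - 4r - 5 = 0 factors as (r - 5)(r + 1) = 0, so r = 5, -1.
Hence q_h = C1*exp(5*t) + C2*exp(-t).
For the particular solution try q_p = A0 + A1*t. Substituting and matching coefficients of each power of t gives A0 = -9/5, A1 = 1, so q_p = -9/5 + t.

q = -9/5 + t + C1*exp(5*t) + C2*exp(-t)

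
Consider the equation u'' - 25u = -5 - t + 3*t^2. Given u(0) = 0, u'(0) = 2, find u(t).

u = 119/625 - 182*exp(-5*t)/625 - 3*t**2/25 + t/25 + 63*exp(5*t)/625

Characteristic equation r² - 25 = 0 factors as (r + 5)(r - 5) = 0, so r = -5, 5.
Hence u_h = C1*exp(-5*t) + C2*exp(5*t).
For the particular solution try u_p = A0 + A1*t + A2*t^2. Substituting and matching coefficients of each power of t gives A0 = 119/625, A1 = 1/25, A2 = -3/25, so u_p = 119/625 - 3*t^2/25 + t/25.
General solution: u = 119/625 - 3*t^2/25 + t/25 + C1*exp(-5*t) + C2*exp(5*t).
Apply the initial conditions: u(0) = 119/625 + C1 + C2 = 0 and u'(0) = 1/25 - 5*C1 + 5*C2 = 2. Solving gives C1 = -182/625, C2 = 63/625.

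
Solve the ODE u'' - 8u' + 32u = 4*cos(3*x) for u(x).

u = -96*sin(3*x)/1105 + 92*cos(3*x)/1105 + C1*cos(4*x)*exp(4*x) + C2*exp(4*x)*sin(4*x)

Characteristic equation r² - 8r + 32 = 0 has discriminant (-8)² - 4·(32) = -64 < 0, so r = 4 ± 4i.
Hence u_h = C1*cos(4*x)*exp(4*x) + C2*exp(4*x)*sin(4*x).
Try u_p = A*cos(3*x) + B*sin(3*x). Substituting and equating the coefficients of cos(3x) and sin(3x) gives A = 92/1105, B = -96/1105, so u_p = -96*sin(3*x)/1105 + 92*cos(3*x)/1105.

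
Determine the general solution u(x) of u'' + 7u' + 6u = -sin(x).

Characteristic equation r² + 7r + 6 = 0 factors as (r + 1)(r + 6) = 0, so r = -1, -6.
Hence u_h = C1*exp(-x) + C2*exp(-6*x).
Try u_p = A*cos(x) + B*sin(x). Substituting and equating the coefficients of cos(x) and sin(x) gives A = 7/74, B = -5/74, so u_p = -5*sin(x)/74 + 7*cos(x)/74.

u = -5*sin(x)/74 + 7*cos(x)/74 + C1*exp(-x) + C2*exp(-6*x)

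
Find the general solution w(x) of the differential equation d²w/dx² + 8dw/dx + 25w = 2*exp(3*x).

Characteristic equation r² + 8r + 25 = 0 has discriminant (8)² - 4·(25) = -36 < 0, so r = -4 ± 3i.
Hence w_h = C1*cos(3*x)*exp(-4*x) + C2*exp(-4*x)*sin(3*x).
Try w_p = A*exp(3*x). Substituting into the equation and dividing by exp(3*x) gives A = 1/29, so w_p = exp(3*x)/29.

w = exp(3*x)/29 + C1*cos(3*x)*exp(-4*x) + C2*exp(-4*x)*sin(3*x)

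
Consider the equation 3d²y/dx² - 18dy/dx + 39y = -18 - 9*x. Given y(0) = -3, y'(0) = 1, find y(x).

y = -96/169 - 3*x/13 - 411*cos(2*x)*exp(3*x)/169 + 1441*exp(3*x)*sin(2*x)/338

Divide through by 3: y'' - 6y' + 13y = -6 - 3*x.
Characteristic equation r² - 6r + 13 = 0 has discriminant (-6)² - 4·(13) = -16 < 0, so r = 3 ± 2i.
Hence y_h = C1*cos(2*x)*exp(3*x) + C2*exp(3*x)*sin(2*x).
For the particular solution try y_p = A0 + A1*x. Substituting and matching coefficients of each power of x gives A0 = -96/169, A1 = -3/13, so y_p = -96/169 - 3*x/13.
General solution: y = -96/169 - 3*x/13 + C1*cos(2*x)*exp(3*x) + C2*exp(3*x)*sin(2*x).
Apply the initial conditions: y(0) = -96/169 + C1 = -3 and y'(0) = -3/13 + 2*C2 + 3*C1 = 1. Solving gives C1 = -411/169, C2 = 1441/338.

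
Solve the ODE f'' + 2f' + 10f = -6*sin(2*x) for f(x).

f = -9*sin(2*x)/13 + 6*cos(2*x)/13 + C1*cos(3*x)*exp(-x) + C2*exp(-x)*sin(3*x)

Characteristic equation r² + 2r + 10 = 0 has discriminant (2)² - 4·(10) = -36 < 0, so r = -1 ± 3i.
Hence f_h = C1*cos(3*x)*exp(-x) + C2*exp(-x)*sin(3*x).
Try f_p = A*cos(2*x) + B*sin(2*x). Substituting and equating the coefficients of cos(2x) and sin(2x) gives A = 6/13, B = -9/13, so f_p = -9*sin(2*x)/13 + 6*cos(2*x)/13.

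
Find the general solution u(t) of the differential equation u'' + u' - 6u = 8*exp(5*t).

u = exp(5*t)/3 + C1*exp(2*t) + C2*exp(-3*t)

Characteristic equation r² + r - 6 = 0 factors as (r - 2)(r + 3) = 0, so r = 2, -3.
Hence u_h = C1*exp(2*t) + C2*exp(-3*t).
Try u_p = A*exp(5*t). Substituting into the equation and dividing by exp(5*t) gives A = 1/3, so u_p = exp(5*t)/3.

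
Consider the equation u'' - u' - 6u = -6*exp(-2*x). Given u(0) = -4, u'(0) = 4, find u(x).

u = -74*exp(-2*x)/25 - 26*exp(3*x)/25 + 6*x*exp(-2*x)/5

Characteristic equation r² - r - 6 = 0 factors as (r - 3)(r + 2) = 0, so r = 3, -2.
Hence u_h = C1*exp(3*x) + C2*exp(-2*x).
Since exp(-2*x) solves the homogeneous equation (r = -2 is a root of multiplicity 1), multiply the trial by x. Try u_p = A*x*exp(-2*x). Substituting into the equation and dividing by exp(-2*x) gives A = 6/5, so u_p = 6*x*exp(-2*x)/5.
General solution: u = C1*exp(3*x) + C2*exp(-2*x) + 6*x*exp(-2*x)/5.
Apply the initial conditions: u(0) = C1 + C2 = -4 and u'(0) = 6/5 - 2*C2 + 3*C1 = 4. Solving gives C1 = -26/25, C2 = -74/25.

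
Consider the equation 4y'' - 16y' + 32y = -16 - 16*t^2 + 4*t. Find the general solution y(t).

y = -9/16 - 3*t/8 - t**2/2 + C1*cos(2*t)*exp(2*t) + C2*exp(2*t)*sin(2*t)

Divide through by 4: y'' - 4y' + 8y = -4 + t - 4*t^2.
Characteristic equation r² - 4r + 8 = 0 has discriminant (-4)² - 4·(8) = -16 < 0, so r = 2 ± 2i.
Hence y_h = C1*cos(2*t)*exp(2*t) + C2*exp(2*t)*sin(2*t).
For the particular solution try y_p = A0 + A1*t + A2*t^2. Substituting and matching coefficients of each power of t gives A0 = -9/16, A1 = -3/8, A2 = -1/2, so y_p = -9/16 - 3*t/8 - t^2/2.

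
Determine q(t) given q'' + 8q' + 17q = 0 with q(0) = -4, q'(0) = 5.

Characteristic equation r² + 8r + 17 = 0 has discriminant (8)² - 4·(17) = -4 < 0, so r = -4 ± i.
Hence q_h = C1*cos(t)*exp(-4*t) + C2*exp(-4*t)*sin(t).
Apply the initial conditions: q(0) = C1 = -4 and q'(0) = C2 - 4*C1 = 5. Solving gives C1 = -4, C2 = -11.

q = -11*exp(-4*t)*sin(t) - 4*cos(t)*exp(-4*t)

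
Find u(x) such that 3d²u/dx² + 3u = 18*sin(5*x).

Divide through by 3: u'' + u = 6*sin(5*x).
Characteristic equation r² + 1 = 0 has discriminant (0)² - 4·(1) = -4 < 0, so r = ± i.
Hence u_h = C1*cos(x) + C2*sin(x).
Try u_p = A*cos(5*x) + B*sin(5*x). Substituting and equating the coefficients of cos(5x) and sin(5x) gives A = 0, B = -1/4, so u_p = -sin(5*x)/4.

u = -sin(5*x)/4 + C1*cos(x) + C2*sin(x)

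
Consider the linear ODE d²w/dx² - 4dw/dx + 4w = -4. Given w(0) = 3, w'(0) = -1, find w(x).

Characteristic equation r² - 4r + 4 = 0 has discriminant (-4)² - 4·(4) = 0, so r = 2 is a repeated root.
Hence w_h = (C1 + C2*x)*exp(2*x).
For the particular solution try w_p = A0. Substituting and matching coefficients of each power of x gives A0 = -1, so w_p = -1.
General solution: w = -1 + C1*exp(2*x) + C2*x*exp(2*x).
Apply the initial conditions: w(0) = -1 + C1 = 3 and w'(0) = C2 + 2*C1 = -1. Solving gives C1 = 4, C2 = -9.

w = -1 + 4*exp(2*x) - 9*x*exp(2*x)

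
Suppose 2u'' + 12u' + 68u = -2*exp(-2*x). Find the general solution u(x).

u = -exp(-2*x)/26 + C1*cos(5*x)*exp(-3*x) + C2*exp(-3*x)*sin(5*x)

Divide through by 2: u'' + 6u' + 34u = -exp(-2*x).
Characteristic equation r² + 6r + 34 = 0 has discriminant (6)² - 4·(34) = -100 < 0, so r = -3 ± 5i.
Hence u_h = C1*cos(5*x)*exp(-3*x) + C2*exp(-3*x)*sin(5*x).
Try u_p = A*exp(-2*x). Substituting into the equation and dividing by exp(-2*x) gives A = -1/26, so u_p = -exp(-2*x)/26.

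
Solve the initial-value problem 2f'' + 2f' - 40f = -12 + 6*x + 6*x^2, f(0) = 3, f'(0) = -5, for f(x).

Divide through by 2: f'' + f' - 20f = -6 + 3*x + 3*x^2.
Characteristic equation r² + r - 20 = 0 factors as (r + 5)(r - 4) = 0, so r = -5, 4.
Hence f_h = C1*exp(-5*x) + C2*exp(4*x).
For the particular solution try f_p = A0 + A1*x + A2*x^2. Substituting and matching coefficients of each power of x gives A0 = 1107/4000, A1 = -33/200, A2 = -3/20, so f_p = 1107/4000 - 33*x/200 - 3*x^2/20.
General solution: f = 1107/4000 - 33*x/200 - 3*x^2/20 + C1*exp(-5*x) + C2*exp(4*x).
Apply the initial conditions: f(0) = 1107/4000 + C1 + C2 = 3 and f'(0) = -33/200 - 5*C1 + 4*C2 = -5. Solving gives C1 = 1966/1125, C2 = 281/288.

f = 1107/4000 - 33*x/200 - 3*x**2/20 + 281*exp(4*x)/288 + 1966*exp(-5*x)/1125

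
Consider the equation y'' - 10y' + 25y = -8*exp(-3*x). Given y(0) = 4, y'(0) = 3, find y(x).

Characteristic equation r² - 10r + 25 = 0 has discriminant (-10)² - 4·(25) = 0, so r = 5 is a repeated root.
Hence y_h = (C1 + C2*x)*exp(5*x).
Try y_p = A*exp(-3*x). Substituting into the equation and dividing by exp(-3*x) gives A = -1/8, so y_p = -exp(-3*x)/8.
General solution: y = -exp(-3*x)/8 + C1*exp(5*x) + C2*x*exp(5*x).
Apply the initial conditions: y(0) = -1/8 + C1 = 4 and y'(0) = 3/8 + C2 + 5*C1 = 3. Solving gives C1 = 33/8, C2 = -18.

y = -exp(-3*x)/8 + 33*exp(5*x)/8 - 18*x*exp(5*x)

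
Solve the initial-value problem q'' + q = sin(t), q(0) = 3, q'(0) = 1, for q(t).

Characteristic equation r² + 1 = 0 has discriminant (0)² - 4·(1) = -4 < 0, so r = ± i.
Hence q_h = C1*cos(t) + C2*sin(t).
Since ±1i are characteristic roots, multiply the trial by t. Try q_p = t*(A*cos(t) + B*sin(t)). Substituting and equating the coefficients of cos(t) and sin(t) gives A = -1/2, B = 0, so q_p = -t*cos(t)/2.
General solution: q = C1*cos(t) + C2*sin(t) - t*cos(t)/2.
Apply the initial conditions: q(0) = C1 = 3 and q'(0) = -1/2 + C2 = 1. Solving gives C1 = 3, C2 = 3/2.

q = 3*cos(t) + 3*sin(t)/2 - t*cos(t)/2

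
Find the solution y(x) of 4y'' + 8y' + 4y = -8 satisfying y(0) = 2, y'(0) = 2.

Divide through by 4: y'' + 2y' + y = -2.
Characteristic equation r² + 2r + 1 = 0 has discriminant (2)² - 4·(1) = 0, so r = -1 is a repeated root.
Hence y_h = (C1 + C2*x)*exp(-x).
For the particular solution try y_p = A0. Substituting and matching coefficients of each power of x gives A0 = -2, so y_p = -2.
General solution: y = -2 + C1*exp(-x) + C2*x*exp(-x).
Apply the initial conditions: y(0) = -2 + C1 = 2 and y'(0) = C2 - C1 = 2. Solving gives C1 = 4, C2 = 6.

y = -2 + 4*exp(-x) + 6*x*exp(-x)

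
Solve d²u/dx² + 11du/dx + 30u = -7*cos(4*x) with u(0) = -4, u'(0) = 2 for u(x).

u = -867*exp(-5*x)/41 - 77*sin(4*x)/533 - 49*cos(4*x)/1066 + 447*exp(-6*x)/26

Characteristic equation r² + 11r + 30 = 0 factors as (r + 5)(r + 6) = 0, so r = -5, -6.
Hence u_h = C1*exp(-5*x) + C2*exp(-6*x).
Try u_p = A*cos(4*x) + B*sin(4*x). Substituting and equating the coefficients of cos(4x) and sin(4x) gives A = -49/1066, B = -77/533, so u_p = -77*sin(4*x)/533 - 49*cos(4*x)/1066.
General solution: u = -77*sin(4*x)/533 - 49*cos(4*x)/1066 + C1*exp(-5*x) + C2*exp(-6*x).
Apply the initial conditions: u(0) = -49/1066 + C1 + C2 = -4 and u'(0) = -308/533 - 6*C2 - 5*C1 = 2. Solving gives C1 = -867/41, C2 = 447/26.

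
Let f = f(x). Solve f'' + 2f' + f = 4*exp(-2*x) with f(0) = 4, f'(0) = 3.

Characteristic equation r² + 2r + 1 = 0 has discriminant (2)² - 4·(1) = 0, so r = -1 is a repeated root.
Hence f_h = (C1 + C2*x)*exp(-x).
Try f_p = A*exp(-2*x). Substituting into the equation and dividing by exp(-2*x) gives A = 4, so f_p = 4*exp(-2*x).
General solution: f = 4*exp(-2*x) + C1*exp(-x) + C2*x*exp(-x).
Apply the initial conditions: f(0) = 4 + C1 = 4 and f'(0) = -8 + C2 - C1 = 3. Solving gives C1 = 0, C2 = 11.

f = 4*exp(-2*x) + 11*x*exp(-x)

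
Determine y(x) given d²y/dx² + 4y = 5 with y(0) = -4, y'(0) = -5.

y = 5/4 - 21*cos(2*x)/4 - 5*sin(2*x)/2

Characteristic equation r² + 4 = 0 has discriminant (0)² - 4·(4) = -16 < 0, so r = ± 2i.
Hence y_h = C1*cos(2*x) + C2*sin(2*x).
For the particular solution try y_p = A0. Substituting and matching coefficients of each power of x gives A0 = 5/4, so y_p = 5/4.
General solution: y = 5/4 + C1*cos(2*x) + C2*sin(2*x).
Apply the initial conditions: y(0) = 5/4 + C1 = -4 and y'(0) = 2*C2 = -5. Solving gives C1 = -21/4, C2 = -5/2.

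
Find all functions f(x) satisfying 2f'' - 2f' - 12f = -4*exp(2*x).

Divide through by 2: f'' - f' - 6f = -2*exp(2*x).
Characteristic equation r² - r - 6 = 0 factors as (r + 2)(r - 3) = 0, so r = -2, 3.
Hence f_h = C1*exp(-2*x) + C2*exp(3*x).
Try f_p = A*exp(2*x). Substituting into the equation and dividing by exp(2*x) gives A = 1/2, so f_p = exp(2*x)/2.

f = exp(2*x)/2 + C1*exp(-2*x) + C2*exp(3*x)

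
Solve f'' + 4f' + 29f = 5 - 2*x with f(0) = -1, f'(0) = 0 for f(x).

Characteristic equation r² + 4r + 29 = 0 has discriminant (4)² - 4·(29) = -100 < 0, so r = -2 ± 5i.
Hence f_h = C1*cos(5*x)*exp(-2*x) + C2*exp(-2*x)*sin(5*x).
For the particular solution try f_p = A0 + A1*x. Substituting and matching coefficients of each power of x gives A0 = 153/841, A1 = -2/29, so f_p = 153/841 - 2*x/29.
General solution: f = 153/841 - 2*x/29 + C1*cos(5*x)*exp(-2*x) + C2*exp(-2*x)*sin(5*x).
Apply the initial conditions: f(0) = 153/841 + C1 = -1 and f'(0) = -2/29 - 2*C1 + 5*C2 = 0. Solving gives C1 = -994/841, C2 = -386/841.

f = 153/841 - 2*x/29 - 994*cos(5*x)*exp(-2*x)/841 - 386*exp(-2*x)*sin(5*x)/841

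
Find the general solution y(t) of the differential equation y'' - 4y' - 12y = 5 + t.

y = -7/18 - t/12 + C1*exp(-2*t) + C2*exp(6*t)

Characteristic equation r² - 4r - 12 = 0 factors as (r + 2)(r - 6) = 0, so r = -2, 6.
Hence y_h = C1*exp(-2*t) + C2*exp(6*t).
For the particular solution try y_p = A0 + A1*t. Substituting and matching coefficients of each power of t gives A0 = -7/18, A1 = -1/12, so y_p = -7/18 - t/12.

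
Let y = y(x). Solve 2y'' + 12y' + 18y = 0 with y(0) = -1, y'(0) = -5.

y = -exp(-3*x) - 8*x*exp(-3*x)

Divide through by 2: y'' + 6y' + 9y = 0.
Characteristic equation r² + 6r + 9 = 0 has discriminant (6)² - 4·(9) = 0, so r = -3 is a repeated root.
Hence y_h = (C1 + C2*x)*exp(-3*x).
Apply the initial conditions: y(0) = C1 = -1 and y'(0) = C2 - 3*C1 = -5. Solving gives C1 = -1, C2 = -8.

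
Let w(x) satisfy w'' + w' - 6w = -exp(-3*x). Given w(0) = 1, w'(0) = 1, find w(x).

Characteristic equation r² + r - 6 = 0 factors as (r - 2)(r + 3) = 0, so r = 2, -3.
Hence w_h = C1*exp(2*x) + C2*exp(-3*x).
Since exp(-3*x) solves the homogeneous equation (r = -3 is a root of multiplicity 1), multiply the trial by x. Try w_p = A*x*exp(-3*x). Substituting into the equation and dividing by exp(-3*x) gives A = 1/5, so w_p = x*exp(-3*x)/5.
General solution: w = C1*exp(2*x) + C2*exp(-3*x) + x*exp(-3*x)/5.
Apply the initial conditions: w(0) = C1 + C2 = 1 and w'(0) = 1/5 - 3*C2 + 2*C1 = 1. Solving gives C1 = 19/25, C2 = 6/25.

w = 6*exp(-3*x)/25 + 19*exp(2*x)/25 + x*exp(-3*x)/5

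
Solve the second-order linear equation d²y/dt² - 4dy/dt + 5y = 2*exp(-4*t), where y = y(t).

y = 2*exp(-4*t)/37 + C1*cos(t)*exp(2*t) + C2*exp(2*t)*sin(t)

Characteristic equation r² - 4r + 5 = 0 has discriminant (-4)² - 4·(5) = -4 < 0, so r = 2 ± i.
Hence y_h = C1*cos(t)*exp(2*t) + C2*exp(2*t)*sin(t).
Try y_p = A*exp(-4*t). Substituting into the equation and dividing by exp(-4*t) gives A = 2/37, so y_p = 2*exp(-4*t)/37.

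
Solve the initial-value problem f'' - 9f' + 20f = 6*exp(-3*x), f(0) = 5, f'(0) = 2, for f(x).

Characteristic equation r² - 9r + 20 = 0 factors as (r - 4)(r - 5) = 0, so r = 4, 5.
Hence f_h = C1*exp(4*x) + C2*exp(5*x).
Try f_p = A*exp(-3*x). Substituting into the equation and dividing by exp(-3*x) gives A = 3/28, so f_p = 3*exp(-3*x)/28.
General solution: f = 3*exp(-3*x)/28 + C1*exp(4*x) + C2*exp(5*x).
Apply the initial conditions: f(0) = 3/28 + C1 + C2 = 5 and f'(0) = -9/28 + 4*C1 + 5*C2 = 2. Solving gives C1 = 155/7, C2 = -69/4.

f = -69*exp(5*x)/4 + 3*exp(-3*x)/28 + 155*exp(4*x)/7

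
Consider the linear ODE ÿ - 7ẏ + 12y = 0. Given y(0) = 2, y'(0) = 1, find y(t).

y = -5*exp(4*t) + 7*exp(3*t)

Characteristic equation r² - 7r + 12 = 0 factors as (r - 4)(r - 3) = 0, so r = 4, 3.
Hence y_h = C1*exp(4*t) + C2*exp(3*t).
Apply the initial conditions: y(0) = C1 + C2 = 2 and y'(0) = 3*C2 + 4*C1 = 1. Solving gives C1 = -5, C2 = 7.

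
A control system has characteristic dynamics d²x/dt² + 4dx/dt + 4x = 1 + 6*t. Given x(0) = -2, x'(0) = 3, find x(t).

Characteristic equation r² + 4r + 4 = 0 has discriminant (4)² - 4·(4) = 0, so r = -2 is a repeated root.
Hence x_h = (C1 + C2*t)*exp(-2*t).
For the particular solution try x_p = A0 + A1*t. Substituting and matching coefficients of each power of t gives A0 = -5/4, A1 = 3/2, so x_p = -5/4 + 3*t/2.
General solution: x = -5/4 + 3*t/2 + C1*exp(-2*t) + C2*t*exp(-2*t).
Apply the initial conditions: x(0) = -5/4 + C1 = -2 and x'(0) = 3/2 + C2 - 2*C1 = 3. Solving gives C1 = -3/4, C2 = 0.

x = -5/4 - 3*exp(-2*t)/4 + 3*t/2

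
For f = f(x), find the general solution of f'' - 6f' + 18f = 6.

f = 1/3 + C1*cos(3*x)*exp(3*x) + C2*exp(3*x)*sin(3*x)

Characteristic equation r² - 6r + 18 = 0 has discriminant (-6)² - 4·(18) = -36 < 0, so r = 3 ± 3i.
Hence f_h = C1*cos(3*x)*exp(3*x) + C2*exp(3*x)*sin(3*x).
For the particular solution try f_p = A0. Substituting and matching coefficients of each power of x gives A0 = 1/3, so f_p = 1/3.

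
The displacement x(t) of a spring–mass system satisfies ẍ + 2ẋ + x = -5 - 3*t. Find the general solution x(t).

Characteristic equation r² + 2r + 1 = 0 has discriminant (2)² - 4·(1) = 0, so r = -1 is a repeated root.
Hence x_h = (C1 + C2*t)*exp(-t).
For the particular solution try x_p = A0 + A1*t. Substituting and matching coefficients of each power of t gives A0 = 1, A1 = -3, so x_p = 1 - 3*t.

x = 1 - 3*t + C1*exp(-t) + C2*t*exp(-t)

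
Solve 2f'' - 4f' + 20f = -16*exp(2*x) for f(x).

Divide through by 2: f'' - 2f' + 10f = -8*exp(2*x).
Characteristic equation r² - 2r + 10 = 0 has discriminant (-2)² - 4·(10) = -36 < 0, so r = 1 ± 3i.
Hence f_h = C1*cos(3*x)*exp(x) + C2*exp(x)*sin(3*x).
Try f_p = A*exp(2*x). Substituting into the equation and dividing by exp(2*x) gives A = -4/5, so f_p = -4*exp(2*x)/5.

f = -4*exp(2*x)/5 + C1*cos(3*x)*exp(x) + C2*exp(x)*sin(3*x)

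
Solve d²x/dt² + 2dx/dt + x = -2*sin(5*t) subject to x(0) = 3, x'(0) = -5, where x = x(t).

Characteristic equation r² + 2r + 1 = 0 has discriminant (2)² - 4·(1) = 0, so r = -1 is a repeated root.
Hence x_h = (C1 + C2*t)*exp(-t).
Try x_p = A*cos(5*t) + B*sin(5*t). Substituting and equating the coefficients of cos(5t) and sin(5t) gives A = 5/169, B = 12/169, so x_p = 5*cos(5*t)/169 + 12*sin(5*t)/169.
General solution: x = 5*cos(5*t)/169 + 12*sin(5*t)/169 + C1*exp(-t) + C2*t*exp(-t).
Apply the initial conditions: x(0) = 5/169 + C1 = 3 and x'(0) = 60/169 + C2 - C1 = -5. Solving gives C1 = 502/169, C2 = -31/13.

x = 5*cos(5*t)/169 + 12*sin(5*t)/169 + 502*exp(-t)/169 - 31*t*exp(-t)/13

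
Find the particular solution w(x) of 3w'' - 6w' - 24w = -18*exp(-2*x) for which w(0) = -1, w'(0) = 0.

Divide through by 3: w'' - 2w' - 8w = -6*exp(-2*x).
Characteristic equation r² - 2r - 8 = 0 factors as (r + 2)(r - 4) = 0, so r = -2, 4.
Hence w_h = C1*exp(-2*x) + C2*exp(4*x).
Since exp(-2*x) solves the homogeneous equation (r = -2 is a root of multiplicity 1), multiply the trial by x. Try w_p = A*x*exp(-2*x). Substituting into the equation and dividing by exp(-2*x) gives A = 1, so w_p = x*exp(-2*x).
General solution: w = C1*exp(-2*x) + C2*exp(4*x) + x*exp(-2*x).
Apply the initial conditions: w(0) = C1 + C2 = -1 and w'(0) = 1 - 2*C1 + 4*C2 = 0. Solving gives C1 = -1/2, C2 = -1/2.

w = -exp(-2*x)/2 - exp(4*x)/2 + x*exp(-2*x)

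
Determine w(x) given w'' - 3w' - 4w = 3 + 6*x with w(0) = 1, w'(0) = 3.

w = 3/8 - 3*x/2 - 2*exp(-x)/5 + 41*exp(4*x)/40

Characteristic equation r² - 3r - 4 = 0 factors as (r - 4)(r + 1) = 0, so r = 4, -1.
Hence w_h = C1*exp(4*x) + C2*exp(-x).
For the particular solution try w_p = A0 + A1*x. Substituting and matching coefficients of each power of x gives A0 = 3/8, A1 = -3/2, so w_p = 3/8 - 3*x/2.
General solution: w = 3/8 - 3*x/2 + C1*exp(4*x) + C2*exp(-x).
Apply the initial conditions: w(0) = 3/8 + C1 + C2 = 1 and w'(0) = -3/2 - C2 + 4*C1 = 3. Solving gives C1 = 41/40, C2 = -2/5.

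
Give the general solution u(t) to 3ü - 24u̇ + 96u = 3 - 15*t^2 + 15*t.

u = 31/512 - 5*t**2/32 + 5*t/64 + C1*cos(4*t)*exp(4*t) + C2*exp(4*t)*sin(4*t)

Divide through by 3: u'' - 8u' + 32u = 1 - 5*t^2 + 5*t.
Characteristic equation r² - 8r + 32 = 0 has discriminant (-8)² - 4·(32) = -64 < 0, so r = 4 ± 4i.
Hence u_h = C1*cos(4*t)*exp(4*t) + C2*exp(4*t)*sin(4*t).
For the particular solution try u_p = A0 + A1*t + A2*t^2. Substituting and matching coefficients of each power of t gives A0 = 31/512, A1 = 5/64, A2 = -5/32, so u_p = 31/512 - 5*t^2/32 + 5*t/64.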